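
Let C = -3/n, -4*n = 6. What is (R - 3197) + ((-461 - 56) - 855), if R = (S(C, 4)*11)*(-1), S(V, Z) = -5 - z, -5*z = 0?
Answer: -4514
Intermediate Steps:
z = 0 (z = -1/5*0 = 0)
n = -3/2 (n = -1/4*6 = -3/2 ≈ -1.5000)
C = 2 (C = -3/(-3/2) = -3*(-2/3) = 2)
S(V, Z) = -5 (S(V, Z) = -5 - 1*0 = -5 + 0 = -5)
R = 55 (R = -5*11*(-1) = -55*(-1) = 55)
(R - 3197) + ((-461 - 56) - 855) = (55 - 3197) + ((-461 - 56) - 855) = -3142 + (-517 - 855) = -3142 - 1372 = -4514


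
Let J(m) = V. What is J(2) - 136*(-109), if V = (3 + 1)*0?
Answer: 14824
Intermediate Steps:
V = 0 (V = 4*0 = 0)
J(m) = 0
J(2) - 136*(-109) = 0 - 136*(-109) = 0 + 14824 = 14824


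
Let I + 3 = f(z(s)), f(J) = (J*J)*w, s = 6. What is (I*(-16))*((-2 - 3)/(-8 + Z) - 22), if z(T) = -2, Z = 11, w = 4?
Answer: 14768/3 ≈ 4922.7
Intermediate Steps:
f(J) = 4*J² (f(J) = (J*J)*4 = J²*4 = 4*J²)
I = 13 (I = -3 + 4*(-2)² = -3 + 4*4 = -3 + 16 = 13)
(I*(-16))*((-2 - 3)/(-8 + Z) - 22) = (13*(-16))*((-2 - 3)/(-8 + 11) - 22) = -208*(-5/3 - 22) = -208*(-71/3) = 14768/3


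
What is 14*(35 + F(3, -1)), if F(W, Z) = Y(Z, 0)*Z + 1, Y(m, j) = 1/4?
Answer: 1001/2 ≈ 500.50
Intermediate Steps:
Y(m, j) = ¼
F(W, Z) = 1 + Z/4 (F(W, Z) = Z/4 + 1 = 1 + Z/4)
14*(35 + F(3, -1)) = 14*(35 + (1 + (¼)*(-1))) = 14*(35 + (1 - ¼)) = 14*(35 + ¾) = 14*(143/4) = 1001/2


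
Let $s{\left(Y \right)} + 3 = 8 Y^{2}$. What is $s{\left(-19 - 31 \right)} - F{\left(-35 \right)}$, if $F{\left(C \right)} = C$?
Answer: $20032$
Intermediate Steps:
$s{\left(Y \right)} = -3 + 8 Y^{2}$
$s{\left(-19 - 31 \right)} - F{\left(-35 \right)} = \left(-3 + 8 \left(-19 - 31\right)^{2}\right) - -35 = \left(-3 + 8 \left(-19 - 31\right)^{2}\right) + 35 = \left(-3 + 8 \left(-50\right)^{2}\right) + 35 = \left(-3 + 8 \cdot 2500\right) + 35 = \left(-3 + 20000\right) + 35 = 19997 + 35 = 20032$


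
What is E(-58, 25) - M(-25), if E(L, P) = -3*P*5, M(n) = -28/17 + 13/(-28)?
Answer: -177495/476 ≈ -372.89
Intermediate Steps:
M(n) = -1005/476 (M(n) = -28*1/17 + 13*(-1/28) = -28/17 - 13/28 = -1005/476)
E(L, P) = -15*P
E(-58, 25) - M(-25) = -15*25 - 1*(-1005/476) = -375 + 1005/476 = -177495/476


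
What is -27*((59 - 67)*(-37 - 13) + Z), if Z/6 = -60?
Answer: -1080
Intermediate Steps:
Z = -360 (Z = 6*(-60) = -360)
-27*((59 - 67)*(-37 - 13) + Z) = -27*((59 - 67)*(-37 - 13) - 360) = -27*(-8*(-50) - 360) = -27*(400 - 360) = -27*40 = -1080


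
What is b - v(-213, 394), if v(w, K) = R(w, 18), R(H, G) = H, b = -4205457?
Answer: -4205244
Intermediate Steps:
v(w, K) = w
b - v(-213, 394) = -4205457 - 1*(-213) = -4205457 + 213 = -4205244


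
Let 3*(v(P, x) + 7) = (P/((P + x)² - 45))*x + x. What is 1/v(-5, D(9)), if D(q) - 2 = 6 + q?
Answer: -297/481 ≈ -0.61746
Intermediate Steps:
D(q) = 8 + q (D(q) = 2 + (6 + q) = 8 + q)
v(P, x) = -7 + x/3 + P*x/(3*(-45 + (P + x)²)) (v(P, x) = -7 + ((P/((P + x)² - 45))*x + x)/3 = -7 + ((P/(-45 + (P + x)²))*x + x)/3 = -7 + (P*x/(-45 + (P + x)²) + x)/3 = -7 + (x + P*x/(-45 + (P + x)²))/3 = -7 + (x/3 + P*x/(3*(-45 + (P + x)²))) = -7 + x/3 + P*x/(3*(-45 + (P + x)²)))
1/v(-5, D(9)) = 1/((945 - 45*(8 + 9) - 21*(-5 + (8 + 9))² - 5*(8 + 9) + (8 + 9)*(-5 + (8 + 9))²)/(3*(-45 + (-5 + (8 + 9))²))) = 1/((945 - 45*17 - 21*(-5 + 17)² - 5*17 + 17*(-5 + 17)²)/(3*(-45 + (-5 + 17)²))) = 1/((945 - 765 - 21*12² - 85 + 17*12²)/(3*(-45 + 12²))) = 1/((945 - 765 - 21*144 - 85 + 17*144)/(3*(-45 + 144))) = 1/((⅓)*(945 - 765 - 3024 - 85 + 2448)/99) = 1/((⅓)*(1/99)*(-481)) = 1/(-481/297) = -297/481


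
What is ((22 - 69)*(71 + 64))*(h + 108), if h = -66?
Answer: -266490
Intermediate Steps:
((22 - 69)*(71 + 64))*(h + 108) = ((22 - 69)*(71 + 64))*(-66 + 108) = -47*135*42 = -6345*42 = -266490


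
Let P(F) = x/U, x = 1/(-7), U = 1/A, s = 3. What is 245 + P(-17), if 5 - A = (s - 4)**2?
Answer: 1711/7 ≈ 244.43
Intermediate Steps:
A = 4 (A = 5 - (3 - 4)**2 = 5 - 1*(-1)**2 = 5 - 1*1 = 5 - 1 = 4)
U = 1/4 ≈ 0.25000
x = -1/7 ≈ -0.14286
P(F) = -4/7 (P(F) = -1/(7*1/4) = -1/7*4 = -4/7)
245 + P(-17) = 245 - 4/7 = 1711/7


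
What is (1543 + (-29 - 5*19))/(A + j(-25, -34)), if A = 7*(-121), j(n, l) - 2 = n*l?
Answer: 1419/5 ≈ 283.80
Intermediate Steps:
j(n, l) = 2 + l*n (j(n, l) = 2 + n*l = 2 + l*n)
A = -847
(1543 + (-29 - 5*19))/(A + j(-25, -34)) = (1543 + (-29 - 5*19))/(-847 + (2 - 34*(-25))) = (1543 + (-29 - 95))/(-847 + (2 + 850)) = (1543 - 124)/(-847 + 852) = 1419/5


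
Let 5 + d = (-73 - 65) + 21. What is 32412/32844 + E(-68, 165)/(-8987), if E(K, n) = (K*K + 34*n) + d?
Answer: -3402657/24597419 ≈ -0.13833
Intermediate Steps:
d = -122 (d = -5 + ((-73 - 65) + 21) = -5 + (-138 + 21) = -5 - 117 = -122)
E(K, n) = -122 + K² + 34*n (E(K, n) = (K*K + 34*n) - 122 = (K² + 34*n) - 122 = -122 + K² + 34*n)
32412/32844 + E(-68, 165)/(-8987) = 32412/32844 + (-122 + (-68)² + 34*165)/(-8987) = 32412*(1/32844) + (-122 + 4624 + 5610)*(-1/8987) = 2701/2737 + 10112*(-1/8987) = 2701/2737 - 10112/8987 = -3402657/24597419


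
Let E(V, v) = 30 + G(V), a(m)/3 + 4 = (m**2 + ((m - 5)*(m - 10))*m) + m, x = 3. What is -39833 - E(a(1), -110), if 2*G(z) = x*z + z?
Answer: -40067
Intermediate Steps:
G(z) = 2*z (G(z) = (3*z + z)/2 = (4*z)/2 = 2*z)
a(m) = -12 + 3*m + 3*m**2 + 3*m*(-10 + m)*(-5 + m) (a(m) = -12 + 3*((m**2 + ((m - 5)*(m - 10))*m) + m) = -12 + 3*((m**2 + ((-5 + m)*(-10 + m))*m) + m) = -12 + 3*((m**2 + ((-10 + m)*(-5 + m))*m) + m) = -12 + 3*((m**2 + m*(-10 + m)*(-5 + m)) + m) = -12 + 3*(m + m**2 + m*(-10 + m)*(-5 + m)) = -12 + (3*m + 3*m**2 + 3*m*(-10 + m)*(-5 + m)) = -12 + 3*m + 3*m**2 + 3*m*(-10 + m)*(-5 + m))
E(V, v) = 30 + 2*V
-39833 - E(a(1), -110) = -39833 - (30 + 2*(-12 - 42*1**2 + 3*1**3 + 153*1)) = -39833 - (30 + 2*(-12 - 42*1 + 3*1 + 153)) = -39833 - (30 + 2*(-12 - 42 + 3 + 153)) = -39833 - (30 + 2*102) = -39833 - (30 + 204) = -39833 - 1*234 = -39833 - 234 = -40067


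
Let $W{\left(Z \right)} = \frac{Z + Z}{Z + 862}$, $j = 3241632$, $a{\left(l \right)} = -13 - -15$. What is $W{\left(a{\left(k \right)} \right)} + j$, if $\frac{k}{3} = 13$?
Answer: $\frac{700192513}{216} \approx 3.2416 \cdot 10^{6}$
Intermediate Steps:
$k = 39$ ($k = 3 \cdot 13 = 39$)
$a{\left(l \right)} = 2$ ($a{\left(l \right)} = -13 + 15 = 2$)
$W{\left(Z \right)} = \frac{2 Z}{862 + Z}$
$W{\left(a{\left(k \right)} \right)} + j = 2 \cdot 2 \frac{1}{862 + 2} + 3241632 = 2 \cdot 2 \cdot \frac{1}{864} + 3241632 = \frac{1}{216} + 3241632 = \frac{700192513}{216}$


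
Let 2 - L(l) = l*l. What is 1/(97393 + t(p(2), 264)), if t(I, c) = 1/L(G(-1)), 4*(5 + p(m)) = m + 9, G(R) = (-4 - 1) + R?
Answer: 34/3311361 ≈ 1.0268e-5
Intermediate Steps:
G(R) = -5 + R
p(m) = -11/4 + m/4 (p(m) = -5 + (m + 9)/4 = -5 + (9 + m)/4 = -5 + (9/4 + m/4) = -11/4 + m/4)
L(l) = 2 - l**2 (L(l) = 2 - l*l = 2 - l**2)
t(I, c) = -1/34 (t(I, c) = 1/(2 - (-5 - 1)**2) = 1/(2 - 1*(-6)**2) = 1/(2 - 1*36) = 1/(2 - 36) = 1/(-34) = -1/34)
1/(97393 + t(p(2), 264)) = 1/(97393 - 1/34) = 1/(3311361/34) = 34/3311361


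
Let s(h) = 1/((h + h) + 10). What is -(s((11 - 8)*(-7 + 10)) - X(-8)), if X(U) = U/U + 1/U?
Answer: 47/56 ≈ 0.83929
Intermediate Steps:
s(h) = 1/(10 + 2*h) (s(h) = 1/(2*h + 10) = 1/(10 + 2*h))
X(U) = 1 + 1/U
-(s((11 - 8)*(-7 + 10)) - X(-8)) = -(1/(2*(5 + (11 - 8)*(-7 + 10))) - (1 - 8)/(-8)) = -(1/(2*(5 + 3*3)) - (-1)*(-7)/8) = -(1/(2*(5 + 9)) - 1*7/8) = -((1/2)/14 - 7/8) = -((1/2)*(1/14) - 7/8) = -(1/28 - 7/8) = -1*(-47/56) = 47/56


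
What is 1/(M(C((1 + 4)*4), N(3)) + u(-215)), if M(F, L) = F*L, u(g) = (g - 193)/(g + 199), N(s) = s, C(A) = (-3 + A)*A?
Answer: 2/2091 ≈ 0.00095648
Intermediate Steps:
C(A) = A*(-3 + A)
u(g) = (-193 + g)/(199 + g)
1/(M(C((1 + 4)*4), N(3)) + u(-215)) = 1/((((1 + 4)*4)*(-3 + (1 + 4)*4))*3 + (-193 - 215)/(199 - 215)) = 1/(((5*4)*(-3 + 5*4))*3 - 408/(-16)) = 1/((20*(-3 + 20))*3 - 1/16*(-408)) = 1/((20*17)*3 + 51/2) = 1/(340*3 + 51/2) = 1/(1020 + 51/2) = 1/(2091/2) = 2/2091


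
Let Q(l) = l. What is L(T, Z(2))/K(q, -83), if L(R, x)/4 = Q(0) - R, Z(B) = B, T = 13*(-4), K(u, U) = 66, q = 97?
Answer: 104/33 ≈ 3.1515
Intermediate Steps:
T = -52
L(R, x) = -4*R (L(R, x) = 4*(0 - R) = 4*(-R) = -4*R)
L(T, Z(2))/K(q, -83) = -4*(-52)/66 = 208*(1/66) = 104/33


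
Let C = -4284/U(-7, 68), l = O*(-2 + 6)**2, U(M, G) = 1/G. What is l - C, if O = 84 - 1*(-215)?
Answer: 296096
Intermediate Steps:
O = 299 (O = 84 + 215 = 299)
l = 4784 (l = 299*(-2 + 6)**2 = 299*4**2 = 299*16 = 4784)
C = -291312 (C = -4284/(1/68) = -4284/1/68 = -4284*68 = -291312)
l - C = 4784 - 1*(-291312) = 4784 + 291312 = 296096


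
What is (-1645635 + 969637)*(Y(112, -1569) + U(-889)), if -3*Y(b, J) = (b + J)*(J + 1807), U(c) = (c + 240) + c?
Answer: -231294067696/3 ≈ -7.7098e+10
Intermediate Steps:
U(c) = 240 + 2*c (U(c) = (240 + c) + c = 240 + 2*c)
Y(b, J) = -(1807 + J)*(J + b)/3 (Y(b, J) = -(b + J)*(J + 1807)/3 = -(J + b)*(1807 + J)/3 = -(1807 + J)*(J + b)/3)
(-1645635 + 969637)*(Y(112, -1569) + U(-889)) = (-1645635 + 969637)*((-1807/3*(-1569) - 1807/3*112 - ⅓*(-1569)² - ⅓*(-1569)*112) + (240 + 2*(-889))) = -675998*((945061 - 202384/3 - ⅓*2461761 + 58576) + (240 - 1778)) = -675998*((945061 - 202384/3 - 820587 + 58576) - 1538) = -675998*(346766/3 - 1538) = -675998*342152/3 = -231294067696/3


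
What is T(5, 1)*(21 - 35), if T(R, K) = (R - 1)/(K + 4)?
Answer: -56/5 ≈ -11.200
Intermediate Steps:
T(R, K) = (-1 + R)/(4 + K)
T(5, 1)*(21 - 35) = ((-1 + 5)/(4 + 1))*(21 - 35) = (4/5)*(-14) = ((⅕)*4)*(-14) = (⅘)*(-14) = -56/5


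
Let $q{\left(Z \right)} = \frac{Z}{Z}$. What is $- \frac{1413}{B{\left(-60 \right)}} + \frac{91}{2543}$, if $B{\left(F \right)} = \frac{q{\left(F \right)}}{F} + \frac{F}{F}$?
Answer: $- \frac{215590171}{150037} \approx -1436.9$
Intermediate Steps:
$q{\left(Z \right)} = 1$
$B{\left(F \right)} = 1 + \frac{1}{F}$ ($B{\left(F \right)} = 1 \frac{1}{F} + \frac{F}{F} = \frac{1}{F} + 1 = 1 + \frac{1}{F}$)
$- \frac{1413}{B{\left(-60 \right)}} + \frac{91}{2543} = - \frac{1413}{\frac{1}{-60} \left(1 - 60\right)} + \frac{91}{2543} = - \frac{1413}{\left(- \frac{1}{60}\right) \left(-59\right)} + 91 \cdot \frac{1}{2543} = - \frac{1413}{\frac{59}{60}} + \frac{91}{2543} = \left(-1413\right) \frac{60}{59} + \frac{91}{2543} = - \frac{84780}{59} + \frac{91}{2543} = - \frac{215590171}{150037}$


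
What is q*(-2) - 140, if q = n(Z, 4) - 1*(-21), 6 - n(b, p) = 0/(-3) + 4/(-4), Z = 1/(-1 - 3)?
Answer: -196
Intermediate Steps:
Z = -¼ (Z = 1/(-4) = -¼ ≈ -0.25000)
n(b, p) = 7 (n(b, p) = 6 - (0/(-3) + 4/(-4)) = 6 - (0*(-⅓) + 4*(-¼)) = 6 - (0 - 1) = 6 - 1*(-1) = 6 + 1 = 7)
q = 28 (q = 7 - 1*(-21) = 7 + 21 = 28)
q*(-2) - 140 = 28*(-2) - 140 = -56 - 140 = -196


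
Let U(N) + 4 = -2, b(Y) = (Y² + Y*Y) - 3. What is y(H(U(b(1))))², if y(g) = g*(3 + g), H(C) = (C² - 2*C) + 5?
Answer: 8809024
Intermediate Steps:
b(Y) = -3 + 2*Y² (b(Y) = (Y² + Y²) - 3 = 2*Y² - 3 = -3 + 2*Y²)
U(N) = -6 (U(N) = -4 - 2 = -6)
H(C) = 5 + C² - 2*C
y(H(U(b(1))))² = ((5 + (-6)² - 2*(-6))*(3 + (5 + (-6)² - 2*(-6))))² = ((5 + 36 + 12)*(3 + (5 + 36 + 12)))² = (53*(3 + 53))² = (53*56)² = 2968² = 8809024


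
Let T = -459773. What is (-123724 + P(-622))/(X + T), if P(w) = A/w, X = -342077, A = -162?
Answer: 5496869/35625050 ≈ 0.15430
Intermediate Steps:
P(w) = -162/w
(-123724 + P(-622))/(X + T) = (-123724 - 162/(-622))/(-342077 - 459773) = (-123724 - 162*(-1/622))/(-801850) = (-123724 + 81/311)*(-1/801850) = -38478083/311*(-1/801850) = 5496869/35625050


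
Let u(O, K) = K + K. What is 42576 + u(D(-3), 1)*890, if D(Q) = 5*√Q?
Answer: 44356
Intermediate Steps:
u(O, K) = 2*K
42576 + u(D(-3), 1)*890 = 42576 + (2*1)*890 = 42576 + 2*890 = 42576 + 1780 = 44356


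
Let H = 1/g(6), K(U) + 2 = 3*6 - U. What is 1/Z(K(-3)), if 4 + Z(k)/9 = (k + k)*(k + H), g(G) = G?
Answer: 1/6519 ≈ 0.00015340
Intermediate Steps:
K(U) = 16 - U (K(U) = -2 + (3*6 - U) = -2 + (18 - U) = 16 - U)
H = ⅙ (H = 1/6 = ⅙ ≈ 0.16667)
Z(k) = -36 + 18*k*(⅙ + k) (Z(k) = -36 + 9*((k + k)*(k + ⅙)) = -36 + 9*((2*k)*(⅙ + k)) = -36 + 9*(2*k*(⅙ + k)) = -36 + 18*k*(⅙ + k))
1/Z(K(-3)) = 1/(-36 + 3*(16 - 1*(-3)) + 18*(16 - 1*(-3))²) = 1/(-36 + 3*(16 + 3) + 18*(16 + 3)²) = 1/(-36 + 3*19 + 18*19²) = 1/(-36 + 57 + 18*361) = 1/(-36 + 57 + 6498) = 1/6519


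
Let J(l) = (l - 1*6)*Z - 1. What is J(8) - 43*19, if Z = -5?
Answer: -828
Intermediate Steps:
J(l) = 29 - 5*l (J(l) = (l - 1*6)*(-5) - 1 = (l - 6)*(-5) - 1 = (-6 + l)*(-5) - 1 = (30 - 5*l) - 1 = 29 - 5*l)
J(8) - 43*19 = (29 - 5*8) - 43*19 = (29 - 40) - 817 = -11 - 817 = -828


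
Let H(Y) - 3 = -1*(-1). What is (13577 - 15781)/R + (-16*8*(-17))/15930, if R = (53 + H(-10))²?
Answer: -81988/151335 ≈ -0.54177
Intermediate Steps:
H(Y) = 4 (H(Y) = 3 - 1*(-1) = 3 + 1 = 4)
R = 3249 (R = (53 + 4)² = 57² = 3249)
(13577 - 15781)/R + (-16*8*(-17))/15930 = (13577 - 15781)/3249 + (-16*8*(-17))/15930 = -2204*1/3249 - 128*(-17)*(1/15930) = -116/171 + 2176*(1/15930) = -116/171 + 1088/7965 = -81988/151335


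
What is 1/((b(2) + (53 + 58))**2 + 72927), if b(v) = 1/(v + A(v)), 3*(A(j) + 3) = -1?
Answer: 16/1361313 ≈ 1.1753e-5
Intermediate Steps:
A(j) = -10/3 (A(j) = -3 + (1/3)*(-1) = -3 - 1/3 = -10/3)
b(v) = 1/(-10/3 + v) (b(v) = 1/(v - 10/3) = 1/(-10/3 + v))
1/((b(2) + (53 + 58))**2 + 72927) = 1/((3/(-10 + 3*2) + (53 + 58))**2 + 72927) = 1/((3/(-10 + 6) + 111)**2 + 72927) = 1/((3/(-4) + 111)**2 + 72927) = 1/((3*(-1/4) + 111)**2 + 72927) = 1/((-3/4 + 111)**2 + 72927) = 1/((441/4)**2 + 72927) = 1/(194481/16 + 72927) = 1/(1361313/16) = 16/1361313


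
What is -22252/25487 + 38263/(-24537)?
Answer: -1521206405/625374519 ≈ -2.4325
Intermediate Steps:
-22252/25487 + 38263/(-24537) = -22252*1/25487 + 38263*(-1/24537) = -22252/25487 - 38263/24537 = -1521206405/625374519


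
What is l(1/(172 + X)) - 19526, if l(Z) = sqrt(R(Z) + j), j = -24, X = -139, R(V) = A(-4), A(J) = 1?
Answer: -19526 + I*sqrt(23) ≈ -19526.0 + 4.7958*I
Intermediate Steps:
R(V) = 1
l(Z) = I*sqrt(23) (l(Z) = sqrt(1 - 24) = sqrt(-23) = I*sqrt(23))
l(1/(172 + X)) - 19526 = I*sqrt(23) - 19526 = -19526 + I*sqrt(23)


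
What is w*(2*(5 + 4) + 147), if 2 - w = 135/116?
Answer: 16005/116 ≈ 137.97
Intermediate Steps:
w = 97/116 (w = 2 - 135/116 = 97/116 ≈ 0.83621)
w*(2*(5 + 4) + 147) = 97*(2*(5 + 4) + 147)/116 = 97*(2*9 + 147)/116 = 97*(18 + 147)/116 = (97/116)*165 = 16005/116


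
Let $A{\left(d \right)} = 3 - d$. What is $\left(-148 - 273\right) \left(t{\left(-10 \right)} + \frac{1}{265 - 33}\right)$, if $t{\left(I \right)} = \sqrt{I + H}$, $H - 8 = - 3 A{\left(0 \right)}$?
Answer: $- \frac{421}{232} - 421 i \sqrt{11} \approx -1.8147 - 1396.3 i$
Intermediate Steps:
$H = -1$ ($H = 8 - 3 \left(3 - 0\right) = 8 - 3 \left(3 + 0\right) = 8 - 9 = -1$)
$t{\left(I \right)} = \sqrt{-1 + I}$ ($t{\left(I \right)} = \sqrt{I - 1} = \sqrt{-1 + I}$)
$\left(-148 - 273\right) \left(t{\left(-10 \right)} + \frac{1}{265 - 33}\right) = \left(-148 - 273\right) \left(\sqrt{-1 - 10} + \frac{1}{265 - 33}\right) = - 421 \left(\sqrt{-11} + \frac{1}{232}\right) = - 421 \left(i \sqrt{11} + \frac{1}{232}\right) = - 421 \left(\frac{1}{232} + i \sqrt{11}\right) = - \frac{421}{232} - 421 i \sqrt{11}$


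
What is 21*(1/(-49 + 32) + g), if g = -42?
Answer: -15015/17 ≈ -883.24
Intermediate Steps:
21*(1/(-49 + 32) + g) = 21*(1/(-49 + 32) - 42) = 21*(1/(-17) - 42) = 21*(-1/17 - 42) = 21*(-715/17) = -15015/17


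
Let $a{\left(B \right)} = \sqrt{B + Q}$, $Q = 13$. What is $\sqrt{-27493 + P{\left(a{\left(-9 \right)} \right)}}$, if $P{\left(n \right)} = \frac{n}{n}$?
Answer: $2 i \sqrt{6873} \approx 165.81 i$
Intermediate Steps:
$a{\left(B \right)} = \sqrt{13 + B}$ ($a{\left(B \right)} = \sqrt{B + 13} = \sqrt{13 + B}$)
$P{\left(n \right)} = 1$
$\sqrt{-27493 + P{\left(a{\left(-9 \right)} \right)}} = \sqrt{-27493 + 1} = \sqrt{-27492} = 2 i \sqrt{6873}$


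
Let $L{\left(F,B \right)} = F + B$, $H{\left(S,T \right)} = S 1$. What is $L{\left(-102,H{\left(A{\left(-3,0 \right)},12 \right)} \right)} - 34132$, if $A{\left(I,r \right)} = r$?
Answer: $-34234$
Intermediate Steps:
$H{\left(S,T \right)} = S$
$L{\left(F,B \right)} = B + F$
$L{\left(-102,H{\left(A{\left(-3,0 \right)},12 \right)} \right)} - 34132 = \left(0 - 102\right) - 34132 = -102 - 34132 = -34234$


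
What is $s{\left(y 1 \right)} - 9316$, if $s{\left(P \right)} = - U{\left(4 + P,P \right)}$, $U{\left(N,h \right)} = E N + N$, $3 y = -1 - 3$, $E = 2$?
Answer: $-9324$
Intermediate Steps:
$y = - \frac{4}{3}$ ($y = \frac{-1 - 3}{3} = \frac{1}{3} \left(-4\right) = - \frac{4}{3} \approx -1.3333$)
$U{\left(N,h \right)} = 3 N$ ($U{\left(N,h \right)} = 2 N + N = 3 N$)
$s{\left(P \right)} = -12 - 3 P$ ($s{\left(P \right)} = - 3 \left(4 + P\right) = - (12 + 3 P) = -12 - 3 P$)
$s{\left(y 1 \right)} - 9316 = \left(-12 - 3 \left(\left(- \frac{4}{3}\right) 1\right)\right) - 9316 = \left(-12 - -4\right) - 9316 = \left(-12 + 4\right) - 9316 = -8 - 9316 = -9324$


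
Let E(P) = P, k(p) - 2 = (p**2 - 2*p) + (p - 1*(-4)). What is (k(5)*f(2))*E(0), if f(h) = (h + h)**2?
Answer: 0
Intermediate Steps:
k(p) = 6 + p**2 - p (k(p) = 2 + ((p**2 - 2*p) + (p - 1*(-4))) = 2 + ((p**2 - 2*p) + (p + 4)) = 2 + ((p**2 - 2*p) + (4 + p)) = 2 + (4 + p**2 - p) = 6 + p**2 - p)
f(h) = 4*h**2 (f(h) = (2*h)**2 = 4*h**2)
(k(5)*f(2))*E(0) = ((6 + 5**2 - 1*5)*(4*2**2))*0 = ((6 + 25 - 5)*(4*4))*0 = (26*16)*0 = 416*0 = 0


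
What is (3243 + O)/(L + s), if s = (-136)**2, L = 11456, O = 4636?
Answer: 7879/29952 ≈ 0.26305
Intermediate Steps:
s = 18496
(3243 + O)/(L + s) = (3243 + 4636)/(11456 + 18496) = 7879/29952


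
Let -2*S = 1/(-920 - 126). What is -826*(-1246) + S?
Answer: 2153078033/2092 ≈ 1.0292e+6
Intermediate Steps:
S = 1/2092 (S = -1/(2*(-920 - 126)) = -½/(-1046) = -½*(-1/1046) = 1/2092 ≈ 0.00047801)
-826*(-1246) + S = -826*(-1246) + 1/2092 = 1029196 + 1/2092 = 2153078033/2092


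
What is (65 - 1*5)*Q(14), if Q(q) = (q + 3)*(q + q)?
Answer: 28560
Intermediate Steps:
Q(q) = 2*q*(3 + q) (Q(q) = (3 + q)*(2*q) = 2*q*(3 + q))
(65 - 1*5)*Q(14) = (65 - 1*5)*(2*14*(3 + 14)) = (65 - 5)*(2*14*17) = 60*476 = 28560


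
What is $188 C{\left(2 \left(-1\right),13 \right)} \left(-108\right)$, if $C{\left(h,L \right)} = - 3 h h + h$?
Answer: $284256$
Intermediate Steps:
$C{\left(h,L \right)} = h - 3 h^{2}$ ($C{\left(h,L \right)} = - 3 h^{2} + h = h - 3 h^{2}$)
$188 C{\left(2 \left(-1\right),13 \right)} \left(-108\right) = 188 \cdot 2 \left(-1\right) \left(1 - 3 \cdot 2 \left(-1\right)\right) \left(-108\right) = 188 \left(- 2 \left(1 - -6\right)\right) \left(-108\right) = 188 \left(- 2 \left(1 + 6\right)\right) \left(-108\right) = 188 \left(\left(-2\right) 7\right) \left(-108\right) = 188 \left(-14\right) \left(-108\right) = \left(-2632\right) \left(-108\right) = 284256$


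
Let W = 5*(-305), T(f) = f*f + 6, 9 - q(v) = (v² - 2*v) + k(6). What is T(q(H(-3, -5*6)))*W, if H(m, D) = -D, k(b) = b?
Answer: -1068376875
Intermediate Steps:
q(v) = 3 - v² + 2*v (q(v) = 9 - ((v² - 2*v) + 6) = 9 - (6 + v² - 2*v) = 9 + (-6 - v² + 2*v) = 3 - v² + 2*v)
T(f) = 6 + f² (T(f) = f² + 6 = 6 + f²)
W = -1525
T(q(H(-3, -5*6)))*W = (6 + (3 - (-(-5)*6)² + 2*(-(-5)*6))²)*(-1525) = (6 + (3 - (-1*(-30))² + 2*(-1*(-30)))²)*(-1525) = (6 + (3 - 1*30² + 2*30)²)*(-1525) = (6 + (3 - 1*900 + 60)²)*(-1525) = (6 + (3 - 900 + 60)²)*(-1525) = (6 + (-837)²)*(-1525) = (6 + 700569)*(-1525) = 700575*(-1525) = -1068376875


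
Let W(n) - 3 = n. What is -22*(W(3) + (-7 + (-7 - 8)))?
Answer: 352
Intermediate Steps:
W(n) = 3 + n
-22*(W(3) + (-7 + (-7 - 8))) = -22*((3 + 3) + (-7 + (-7 - 8))) = -22*(6 + (-7 - 15)) = -22*(6 - 22) = -22*(-16) = 352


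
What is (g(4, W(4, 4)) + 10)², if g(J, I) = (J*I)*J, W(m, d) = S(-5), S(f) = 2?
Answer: 1764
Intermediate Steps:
W(m, d) = 2
g(J, I) = I*J² (g(J, I) = (I*J)*J = I*J²)
(g(4, W(4, 4)) + 10)² = (2*4² + 10)² = (2*16 + 10)² = (32 + 10)² = 42² = 1764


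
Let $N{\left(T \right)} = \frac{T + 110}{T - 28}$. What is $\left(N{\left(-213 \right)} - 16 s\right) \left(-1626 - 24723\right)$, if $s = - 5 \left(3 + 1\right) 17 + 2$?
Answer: $- \frac{34344103419}{241} \approx -1.4251 \cdot 10^{8}$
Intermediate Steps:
$N{\left(T \right)} = \frac{110 + T}{-28 + T}$
$s = -338$ ($s = \left(-5\right) 4 \cdot 17 + 2 = \left(-20\right) 17 + 2 = -340 + 2 = -338$)
$\left(N{\left(-213 \right)} - 16 s\right) \left(-1626 - 24723\right) = \left(\frac{110 - 213}{-28 - 213} - -5408\right) \left(-1626 - 24723\right) = \left(\frac{1}{-241} \left(-103\right) + 5408\right) \left(-26349\right) = \left(\left(- \frac{1}{241}\right) \left(-103\right) + 5408\right) \left(-26349\right) = \left(\frac{103}{241} + 5408\right) \left(-26349\right) = \frac{1303431}{241} \left(-26349\right) = - \frac{34344103419}{241}$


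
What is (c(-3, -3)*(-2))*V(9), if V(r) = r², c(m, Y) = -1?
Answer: 162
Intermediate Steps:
(c(-3, -3)*(-2))*V(9) = -1*(-2)*9² = 2*81 = 162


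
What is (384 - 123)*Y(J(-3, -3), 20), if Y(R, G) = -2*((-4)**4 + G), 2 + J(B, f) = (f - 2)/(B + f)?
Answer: -144072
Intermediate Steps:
J(B, f) = -2 + (-2 + f)/(B + f) (J(B, f) = -2 + (f - 2)/(B + f) = -2 + (-2 + f)/(B + f))
Y(R, G) = -512 - 2*G (Y(R, G) = -2*(256 + G) = -512 - 2*G)
(384 - 123)*Y(J(-3, -3), 20) = (384 - 123)*(-512 - 2*20) = 261*(-512 - 40) = 261*(-552) = -144072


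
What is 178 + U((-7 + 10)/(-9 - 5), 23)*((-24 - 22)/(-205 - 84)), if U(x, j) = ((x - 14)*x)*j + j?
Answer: 5460813/28322 ≈ 192.81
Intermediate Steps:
U(x, j) = j + j*x*(-14 + x) (U(x, j) = ((-14 + x)*x)*j + j = (x*(-14 + x))*j + j = j*x*(-14 + x) + j = j + j*x*(-14 + x))
178 + U((-7 + 10)/(-9 - 5), 23)*((-24 - 22)/(-205 - 84)) = 178 + (23*(1 + ((-7 + 10)/(-9 - 5))² - 14*(-7 + 10)/(-9 - 5)))*((-24 - 22)/(-205 - 84)) = 178 + (23*(1 + (3/(-14))² - 42/(-14)))*(-46/(-289)) = 178 + (23*(1 + (3*(-1/14))² - 42*(-1)/14))*(-46*(-1/289)) = 178 + (23*(1 + (-3/14)² - 14*(-3/14)))*(46/289) = 178 + (23*(1 + 9/196 + 3))*(46/289) = 178 + (23*(793/196))*(46/289) = 178 + (18239/196)*(46/289) = 178 + 419497/28322 = 5460813/28322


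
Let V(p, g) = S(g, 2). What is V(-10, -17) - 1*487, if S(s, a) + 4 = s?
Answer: -508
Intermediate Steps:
S(s, a) = -4 + s
V(p, g) = -4 + g
V(-10, -17) - 1*487 = (-4 - 17) - 1*487 = -21 - 487 = -508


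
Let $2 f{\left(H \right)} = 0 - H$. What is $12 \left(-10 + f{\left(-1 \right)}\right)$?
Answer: $-114$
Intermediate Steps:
$f{\left(H \right)} = - \frac{H}{2}$ ($f{\left(H \right)} = \frac{0 - H}{2} = \frac{\left(-1\right) H}{2} = - \frac{H}{2}$)
$12 \left(-10 + f{\left(-1 \right)}\right) = 12 \left(-10 - - \frac{1}{2}\right) = 12 \left(-10 + \frac{1}{2}\right) = 12 \left(- \frac{19}{2}\right) = -114$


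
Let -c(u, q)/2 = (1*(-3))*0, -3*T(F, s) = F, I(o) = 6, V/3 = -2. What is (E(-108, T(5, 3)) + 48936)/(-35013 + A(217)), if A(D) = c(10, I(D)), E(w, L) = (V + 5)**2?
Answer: -48937/35013 ≈ -1.3977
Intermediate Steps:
V = -6 (V = 3*(-2) = -6)
T(F, s) = -F/3
c(u, q) = 0 (c(u, q) = -2*1*(-3)*0 = -(-6)*0 = -2*0 = 0)
E(w, L) = 1 (E(w, L) = (-6 + 5)**2 = (-1)**2 = 1)
A(D) = 0
(E(-108, T(5, 3)) + 48936)/(-35013 + A(217)) = (1 + 48936)/(-35013 + 0) = 48937/(-35013) = 48937*(-1/35013) = -48937/35013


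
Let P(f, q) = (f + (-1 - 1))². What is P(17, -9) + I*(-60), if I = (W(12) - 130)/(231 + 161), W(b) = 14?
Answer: 11895/49 ≈ 242.76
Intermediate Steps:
P(f, q) = (-2 + f)² (P(f, q) = (f - 2)² = (-2 + f)²)
I = -29/98 (I = (14 - 130)/(231 + 161) = -116/392 = -116*1/392 = -29/98 ≈ -0.29592)
P(17, -9) + I*(-60) = (-2 + 17)² - 29/98*(-60) = 15² + 870/49 = 225 + 870/49 = 11895/49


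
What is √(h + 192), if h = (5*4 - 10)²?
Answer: 2*√73 ≈ 17.088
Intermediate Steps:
h = 100 (h = (20 - 10)² = 10² = 100)
√(h + 192) = √(100 + 192) = √292 = 2*√73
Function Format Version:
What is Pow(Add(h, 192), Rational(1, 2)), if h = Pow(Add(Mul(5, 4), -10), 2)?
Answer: Mul(2, Pow(73, Rational(1, 2))) ≈ 17.088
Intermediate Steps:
h = 100 (h = Pow(Add(20, -10), 2) = Pow(10, 2) = 100)
Pow(Add(h, 192), Rational(1, 2)) = Pow(Add(100, 192), Rational(1, 2)) = Pow(292, Rational(1, 2)) = Mul(2, Pow(73, Rational(1, 2)))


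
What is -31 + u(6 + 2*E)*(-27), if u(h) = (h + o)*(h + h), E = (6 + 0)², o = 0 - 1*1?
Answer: -324355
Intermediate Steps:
o = -1 (o = 0 - 1 = -1)
E = 36 (E = 6² = 36)
u(h) = 2*h*(-1 + h) (u(h) = (h - 1)*(h + h) = (-1 + h)*(2*h) = 2*h*(-1 + h))
-31 + u(6 + 2*E)*(-27) = -31 + (2*(6 + 2*36)*(-1 + (6 + 2*36)))*(-27) = -31 + (2*(6 + 72)*(-1 + (6 + 72)))*(-27) = -31 + (2*78*(-1 + 78))*(-27) = -31 + (2*78*77)*(-27) = -31 + 12012*(-27) = -31 - 324324 = -324355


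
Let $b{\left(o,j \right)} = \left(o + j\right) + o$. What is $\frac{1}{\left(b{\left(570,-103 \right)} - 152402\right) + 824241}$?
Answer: $\frac{1}{672876} \approx 1.4862 \cdot 10^{-6}$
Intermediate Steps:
$b{\left(o,j \right)} = j + 2 o$ ($b{\left(o,j \right)} = \left(j + o\right) + o = j + 2 o$)
$\frac{1}{\left(b{\left(570,-103 \right)} - 152402\right) + 824241} = \frac{1}{\left(\left(-103 + 2 \cdot 570\right) - 152402\right) + 824241} = \frac{1}{\left(\left(-103 + 1140\right) - 152402\right) + 824241} = \frac{1}{\left(1037 - 152402\right) + 824241} = \frac{1}{-151365 + 824241} = \frac{1}{672876}$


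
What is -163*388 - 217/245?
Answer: -2213571/35 ≈ -63245.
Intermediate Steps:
-163*388 - 217/245 = -63244 - 217*1/245 = -63244 - 31/35 = -2213571/35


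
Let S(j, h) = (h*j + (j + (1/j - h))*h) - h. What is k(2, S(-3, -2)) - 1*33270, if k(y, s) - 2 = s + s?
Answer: -99740/3 ≈ -33247.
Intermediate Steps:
S(j, h) = -h + h*j + h*(j + 1/j - h) (S(j, h) = (h*j + (j + 1/j - h)*h) - h = (h*j + h*(j + 1/j - h)) - h = -h + h*j + h*(j + 1/j - h))
k(y, s) = 2 + 2*s (k(y, s) = 2 + (s + s) = 2 + 2*s)
k(2, S(-3, -2)) - 1*33270 = (2 + 2*(-1*(-2) - 1*(-2)² - 2/(-3) + 2*(-2)*(-3))) - 1*33270 = (2 + 2*(2 - 1*4 - 2*(-⅓) + 12)) - 33270 = (2 + 2*(2 - 4 + ⅔ + 12)) - 33270 = (2 + 2*(32/3)) - 33270 = (2 + 64/3) - 33270 = 70/3 - 33270 = -99740/3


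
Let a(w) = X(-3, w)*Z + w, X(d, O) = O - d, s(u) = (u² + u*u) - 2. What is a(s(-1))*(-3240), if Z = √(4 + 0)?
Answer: -19440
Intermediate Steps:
Z = 2 (Z = √4 = 2)
s(u) = -2 + 2*u² (s(u) = (u² + u²) - 2 = 2*u² - 2 = -2 + 2*u²)
a(w) = 6 + 3*w (a(w) = (w - 1*(-3))*2 + w = (w + 3)*2 + w = (3 + w)*2 + w = (6 + 2*w) + w = 6 + 3*w)
a(s(-1))*(-3240) = (6 + 3*(-2 + 2*(-1)²))*(-3240) = (6 + 3*(-2 + 2*1))*(-3240) = (6 + 3*(-2 + 2))*(-3240) = (6 + 3*0)*(-3240) = (6 + 0)*(-3240) = 6*(-3240) = -19440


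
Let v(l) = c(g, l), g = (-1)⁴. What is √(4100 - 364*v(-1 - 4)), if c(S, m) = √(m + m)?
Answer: 2*√(1025 - 91*I*√10) ≈ 64.647 - 8.9027*I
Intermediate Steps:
g = 1
c(S, m) = √2*√m (c(S, m) = √(2*m) = √2*√m)
v(l) = √2*√l
√(4100 - 364*v(-1 - 4)) = √(4100 - 364*√2*√(-1 - 4)) = √(4100 - 364*√2*√(-5)) = √(4100 - 364*√2*I*√5) = √(4100 - 364*I*√10)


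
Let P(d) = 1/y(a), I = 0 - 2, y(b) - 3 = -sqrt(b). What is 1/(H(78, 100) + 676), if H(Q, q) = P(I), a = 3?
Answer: 4059/2745913 - sqrt(3)/2745913 ≈ 0.0014776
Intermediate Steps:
y(b) = 3 - sqrt(b)
I = -2
P(d) = 1/(3 - sqrt(3))
H(Q, q) = 1/2 + sqrt(3)/6
1/(H(78, 100) + 676) = 1/((1/2 + sqrt(3)/6) + 676) = 1/(1353/2 + sqrt(3)/6)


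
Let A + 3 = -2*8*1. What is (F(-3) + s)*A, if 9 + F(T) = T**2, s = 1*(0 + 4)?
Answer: -76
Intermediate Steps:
A = -19 (A = -3 - 2*8*1 = -3 - 16*1 = -3 - 16 = -19)
s = 4 (s = 1*4 = 4)
F(T) = -9 + T**2
(F(-3) + s)*A = ((-9 + (-3)**2) + 4)*(-19) = ((-9 + 9) + 4)*(-19) = (0 + 4)*(-19) = 4*(-19) = -76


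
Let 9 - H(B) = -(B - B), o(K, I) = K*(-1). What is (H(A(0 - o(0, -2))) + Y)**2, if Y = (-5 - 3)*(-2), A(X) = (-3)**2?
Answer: 625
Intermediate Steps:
o(K, I) = -K
A(X) = 9
Y = 16 (Y = -8*(-2) = 16)
H(B) = 9 (H(B) = 9 - (-1)*(B - B) = 9 - (-1)*0 = 9 - 1*0 = 9 + 0 = 9)
(H(A(0 - o(0, -2))) + Y)**2 = (9 + 16)**2 = 25**2 = 625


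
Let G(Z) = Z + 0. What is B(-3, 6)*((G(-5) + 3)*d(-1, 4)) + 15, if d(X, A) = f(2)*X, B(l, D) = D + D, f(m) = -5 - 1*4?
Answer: -201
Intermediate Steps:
f(m) = -9 (f(m) = -5 - 4 = -9)
B(l, D) = 2*D
d(X, A) = -9*X
G(Z) = Z
B(-3, 6)*((G(-5) + 3)*d(-1, 4)) + 15 = (2*6)*((-5 + 3)*(-9*(-1))) + 15 = 12*(-2*9) + 15 = 12*(-18) + 15 = -216 + 15 = -201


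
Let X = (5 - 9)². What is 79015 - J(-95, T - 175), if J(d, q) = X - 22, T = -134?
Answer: 79021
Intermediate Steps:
X = 16 (X = (-4)² = 16)
J(d, q) = -6 (J(d, q) = 16 - 22 = -6)
79015 - J(-95, T - 175) = 79015 - 1*(-6) = 79015 + 6 = 79021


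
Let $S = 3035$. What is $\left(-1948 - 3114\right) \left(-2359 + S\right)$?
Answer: $-3421912$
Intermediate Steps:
$\left(-1948 - 3114\right) \left(-2359 + S\right) = \left(-1948 - 3114\right) \left(-2359 + 3035\right) = \left(-1948 - 3114\right) 676 = \left(-5062\right) 676 = -3421912$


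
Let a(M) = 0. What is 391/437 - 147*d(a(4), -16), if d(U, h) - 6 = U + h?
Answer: 27947/19 ≈ 1470.9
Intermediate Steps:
d(U, h) = 6 + U + h (d(U, h) = 6 + (U + h) = 6 + U + h)
391/437 - 147*d(a(4), -16) = 391/437 - 147*(6 + 0 - 16) = 391*(1/437) - 147*(-10) = 17/19 + 1470 = 27947/19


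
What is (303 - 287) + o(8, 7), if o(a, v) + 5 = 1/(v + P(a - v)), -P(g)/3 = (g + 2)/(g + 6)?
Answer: 447/40 ≈ 11.175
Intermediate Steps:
P(g) = -3*(2 + g)/(6 + g) (P(g) = -3*(g + 2)/(g + 6) = -3*(2 + g)/(6 + g))
o(a, v) = -5 + 1/(v + 3*(-2 + v - a)/(6 + a - v)) (o(a, v) = -5 + 1/(v + 3*(-2 - (a - v))/(6 + (a - v))) = -5 + 1/(v + 3*(-2 + (v - a))/(6 + a - v)) = -5 + 1/(v + 3*(-2 + v - a)/(6 + a - v)))
(303 - 287) + o(8, 7) = (303 - 287) + (30 - 15*7 + 15*8 - (-1 + 5*7)*(6 + 8 - 1*7))/(-6 - 3*8 + 3*7 + 7*(6 + 8 - 1*7)) = 16 + (30 - 105 + 120 - (-1 + 35)*(6 + 8 - 7))/(-6 - 24 + 21 + 7*(6 + 8 - 7)) = 16 + (30 - 105 + 120 - 1*34*7)/(-6 - 24 + 21 + 7*7) = 16 + (30 - 105 + 120 - 238)/(-6 - 24 + 21 + 49) = 16 - 193/40 = 447/40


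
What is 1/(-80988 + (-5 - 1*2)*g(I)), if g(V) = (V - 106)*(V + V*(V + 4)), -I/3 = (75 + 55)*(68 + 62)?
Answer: 1/914084049252012 ≈ 1.0940e-15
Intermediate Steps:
I = -50700 (I = -3*(75 + 55)*(68 + 62) = -390*130 = -3*16900 = -50700)
g(V) = (-106 + V)*(V + V*(4 + V))
1/(-80988 + (-5 - 1*2)*g(I)) = 1/(-80988 + (-5 - 1*2)*(-50700*(-530 + (-50700)**2 - 101*(-50700)))) = 1/(-80988 + (-5 - 2)*(-50700*(-530 + 2570490000 + 5120700))) = 1/(-80988 - (-354900)*2575610170) = 1/(-80988 - 7*(-130583435619000)) = 1/(-80988 + 914084049333000) = 1/914084049252012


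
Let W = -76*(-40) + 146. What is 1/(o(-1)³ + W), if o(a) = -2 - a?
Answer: 1/3185 ≈ 0.00031397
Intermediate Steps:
W = 3186 (W = 3040 + 146 = 3186)
1/(o(-1)³ + W) = 1/((-2 - 1*(-1))³ + 3186) = 1/((-2 + 1)³ + 3186) = 1/((-1)³ + 3186) = 1/(-1 + 3186) = 1/3185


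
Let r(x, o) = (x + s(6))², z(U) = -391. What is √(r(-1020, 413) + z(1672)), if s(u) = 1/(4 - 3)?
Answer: 3*√115330 ≈ 1018.8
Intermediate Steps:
s(u) = 1 (s(u) = 1/1 = 1)
r(x, o) = (1 + x)² (r(x, o) = (x + 1)² = (1 + x)²)
√(r(-1020, 413) + z(1672)) = √((1 - 1020)² - 391) = √((-1019)² - 391) = √(1038361 - 391) = √1037970 = 3*√115330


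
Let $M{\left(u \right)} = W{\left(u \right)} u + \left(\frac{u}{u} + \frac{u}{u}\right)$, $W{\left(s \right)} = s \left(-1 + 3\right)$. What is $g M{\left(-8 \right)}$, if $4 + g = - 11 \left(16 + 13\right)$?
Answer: $-41990$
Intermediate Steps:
$W{\left(s \right)} = 2 s$ ($W{\left(s \right)} = s 2 = 2 s$)
$M{\left(u \right)} = 2 + 2 u^{2}$ ($M{\left(u \right)} = 2 u u + \left(\frac{u}{u} + \frac{u}{u}\right) = 2 u^{2} + \left(1 + 1\right) = 2 u^{2} + 2 = 2 + 2 u^{2}$)
$g = -323$ ($g = -4 - 11 \left(16 + 13\right) = -4 - 319 = -323$)
$g M{\left(-8 \right)} = - 323 \left(2 + 2 \left(-8\right)^{2}\right) = - 323 \left(2 + 2 \cdot 64\right) = - 323 \left(2 + 128\right) = \left(-323\right) 130 = -41990$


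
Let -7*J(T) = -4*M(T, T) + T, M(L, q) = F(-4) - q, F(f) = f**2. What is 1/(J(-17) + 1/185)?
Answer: 1295/27572 ≈ 0.046968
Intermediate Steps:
M(L, q) = 16 - q (M(L, q) = (-4)**2 - q = 16 - q)
J(T) = 64/7 - 5*T/7 (J(T) = -(-4*(16 - T) + T)/7 = -((-64 + 4*T) + T)/7 = -(-64 + 5*T)/7 = 64/7 - 5*T/7)
1/(J(-17) + 1/185) = 1/((64/7 - 5/7*(-17)) + 1/185) = 1/((64/7 + 85/7) + 1/185) = 1/(149/7 + 1/185) = 1/(27572/1295) = 1295/27572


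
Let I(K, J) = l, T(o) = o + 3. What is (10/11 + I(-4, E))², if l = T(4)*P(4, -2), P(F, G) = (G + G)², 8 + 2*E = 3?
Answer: 1542564/121 ≈ 12748.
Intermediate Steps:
E = -5/2 (E = -4 + (½)*3 = -4 + 3/2 = -5/2 ≈ -2.5000)
P(F, G) = 4*G² (P(F, G) = (2*G)² = 4*G²)
T(o) = 3 + o
l = 112 (l = (3 + 4)*(4*(-2)²) = 7*(4*4) = 7*16 = 112)
I(K, J) = 112
(10/11 + I(-4, E))² = (10/11 + 112)² = (1242/11)² = 1542564/121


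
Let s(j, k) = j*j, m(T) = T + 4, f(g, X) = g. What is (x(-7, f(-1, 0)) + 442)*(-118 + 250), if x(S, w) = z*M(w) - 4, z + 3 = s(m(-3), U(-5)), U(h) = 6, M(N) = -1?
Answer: 58080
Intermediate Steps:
m(T) = 4 + T
s(j, k) = j**2
z = -2 (z = -3 + (4 - 3)**2 = -3 + 1**2 = -3 + 1 = -2)
x(S, w) = -2 (x(S, w) = -2*(-1) - 4 = 2 - 4 = -2)
(x(-7, f(-1, 0)) + 442)*(-118 + 250) = (-2 + 442)*(-118 + 250) = 440*132 = 58080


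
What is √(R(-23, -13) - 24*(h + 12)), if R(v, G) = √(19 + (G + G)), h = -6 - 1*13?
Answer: √(168 + I*√7) ≈ 12.962 + 0.1021*I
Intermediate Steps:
h = -19 (h = -6 - 13 = -19)
R(v, G) = √(19 + 2*G)
√(R(-23, -13) - 24*(h + 12)) = √(√(19 + 2*(-13)) - 24*(-19 + 12)) = √(√(19 - 26) - 24*(-7)) = √(√(-7) + 168) = √(I*√7 + 168) = √(168 + I*√7)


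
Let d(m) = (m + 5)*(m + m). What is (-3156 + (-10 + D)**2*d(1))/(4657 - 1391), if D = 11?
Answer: -1572/1633 ≈ -0.96265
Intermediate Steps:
d(m) = 2*m*(5 + m) (d(m) = (5 + m)*(2*m) = 2*m*(5 + m))
(-3156 + (-10 + D)**2*d(1))/(4657 - 1391) = (-3156 + (-10 + 11)**2*(2*1*(5 + 1)))/(4657 - 1391) = (-3156 + 1**2*(2*1*6))/3266 = (-3156 + 1*12)*(1/3266) = (-3156 + 12)*(1/3266) = -3144*1/3266 = -1572/1633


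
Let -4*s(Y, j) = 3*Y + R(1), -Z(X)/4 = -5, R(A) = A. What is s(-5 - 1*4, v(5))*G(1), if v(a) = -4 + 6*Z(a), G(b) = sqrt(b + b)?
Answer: 13*sqrt(2)/2 ≈ 9.1924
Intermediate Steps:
G(b) = sqrt(2)*sqrt(b) (G(b) = sqrt(2*b) = sqrt(2)*sqrt(b))
Z(X) = 20 (Z(X) = -4*(-5) = 20)
v(a) = 116 (v(a) = -4 + 6*20 = -4 + 120 = 116)
s(Y, j) = -1/4 - 3*Y/4 (s(Y, j) = -(3*Y + 1)/4 = -(1 + 3*Y)/4 = -1/4 - 3*Y/4)
s(-5 - 1*4, v(5))*G(1) = (-1/4 - 3*(-5 - 1*4)/4)*(sqrt(2)*sqrt(1)) = (-1/4 - 3*(-5 - 4)/4)*(sqrt(2)*1) = (-1/4 - 3/4*(-9))*sqrt(2) = (-1/4 + 27/4)*sqrt(2) = 13*sqrt(2)/2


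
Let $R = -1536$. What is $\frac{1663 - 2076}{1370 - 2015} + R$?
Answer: $- \frac{990307}{645} \approx -1535.4$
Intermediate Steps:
$\frac{1663 - 2076}{1370 - 2015} + R = \frac{1663 - 2076}{1370 - 2015} - 1536 = - \frac{413}{-645} - 1536 = \left(-413\right) \left(- \frac{1}{645}\right) - 1536 = \frac{413}{645} - 1536 = - \frac{990307}{645}$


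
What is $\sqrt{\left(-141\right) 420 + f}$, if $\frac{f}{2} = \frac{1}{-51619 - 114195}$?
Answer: $\frac{i \sqrt{407052853916687}}{82907} \approx 243.35 i$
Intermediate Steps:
$f = - \frac{1}{82907}$ ($f = \frac{2}{-51619 - 114195} = \frac{2}{-165814} = 2 \left(- \frac{1}{165814}\right) = - \frac{1}{82907} \approx -1.2062 \cdot 10^{-5}$)
$\sqrt{\left(-141\right) 420 + f} = \sqrt{\left(-141\right) 420 - \frac{1}{82907}} = \sqrt{-59220 - \frac{1}{82907}} = \sqrt{- \frac{4909752541}{82907}} = \frac{i \sqrt{407052853916687}}{82907}$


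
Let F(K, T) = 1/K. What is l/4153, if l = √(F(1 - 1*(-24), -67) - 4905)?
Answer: 16*I*√479/20765 ≈ 0.016864*I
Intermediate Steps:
l = 16*I*√479/5 (l = √(1/(1 - 1*(-24)) - 4905) = √(1/(1 + 24) - 4905) = √(1/25 - 4905) = √(-122624/25) = 16*I*√479/5 ≈ 70.035*I)
l/4153 = (16*I*√479/5)/4153 = (16*I*√479/5)*(1/4153) = 16*I*√479/20765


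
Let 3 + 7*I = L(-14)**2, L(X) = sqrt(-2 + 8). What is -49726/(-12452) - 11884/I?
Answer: -517853899/18678 ≈ -27725.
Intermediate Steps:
L(X) = sqrt(6)
I = 3/7 (I = -3/7 + (sqrt(6))**2/7 = -3/7 + (1/7)*6 = -3/7 + 6/7 = 3/7 ≈ 0.42857)
-49726/(-12452) - 11884/I = -49726/(-12452) - 11884/3/7 = -49726*(-1/12452) - 11884*7/3 = 24863/6226 - 83188/3 = -517853899/18678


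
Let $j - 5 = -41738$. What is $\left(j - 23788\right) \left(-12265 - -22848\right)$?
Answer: $-693408743$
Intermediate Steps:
$j = -41733$ ($j = 5 - 41738 = -41733$)
$\left(j - 23788\right) \left(-12265 - -22848\right) = \left(-41733 - 23788\right) \left(-12265 - -22848\right) = - 65521 \left(-12265 + \left(-35 + 22883\right)\right) = - 65521 \left(-12265 + 22848\right) = \left(-65521\right) 10583 = -693408743$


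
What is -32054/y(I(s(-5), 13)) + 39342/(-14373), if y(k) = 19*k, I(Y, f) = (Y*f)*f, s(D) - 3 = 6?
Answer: -177517400/46151703 ≈ -3.8464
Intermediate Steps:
s(D) = 9 (s(D) = 3 + 6 = 9)
I(Y, f) = Y*f²
-32054/y(I(s(-5), 13)) + 39342/(-14373) = -32054/(19*(9*13²)) + 39342/(-14373) = -32054/(19*(9*169)) + 39342*(-1/14373) = -32054/(19*1521) - 13114/4791 = -32054/28899 - 13114/4791 = -177517400/46151703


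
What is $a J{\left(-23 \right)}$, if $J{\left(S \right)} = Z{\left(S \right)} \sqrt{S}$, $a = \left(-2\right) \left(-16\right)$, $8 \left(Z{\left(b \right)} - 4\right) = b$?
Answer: $36 i \sqrt{23} \approx 172.65 i$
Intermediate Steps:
$Z{\left(b \right)} = 4 + \frac{b}{8}$
$a = 32$
$J{\left(S \right)} = \sqrt{S} \left(4 + \frac{S}{8}\right)$ ($J{\left(S \right)} = \left(4 + \frac{S}{8}\right) \sqrt{S} = \sqrt{S} \left(4 + \frac{S}{8}\right)$)
$a J{\left(-23 \right)} = 32 \frac{\sqrt{-23} \left(32 - 23\right)}{8} = 32 \cdot \frac{1}{8} i \sqrt{23} \cdot 9 = 32 \frac{9 i \sqrt{23}}{8} = 36 i \sqrt{23}$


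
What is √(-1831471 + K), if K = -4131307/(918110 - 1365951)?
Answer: 2*I*√91830208258054041/447841 ≈ 1353.3*I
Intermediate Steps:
K = 4131307/447841 (K = -4131307/(-447841) = -4131307*(-1/447841) = 4131307/447841 ≈ 9.2249)
√(-1831471 + K) = √(-1831471 + 4131307/447841) = √(-820203672804/447841) = 2*I*√91830208258054041/447841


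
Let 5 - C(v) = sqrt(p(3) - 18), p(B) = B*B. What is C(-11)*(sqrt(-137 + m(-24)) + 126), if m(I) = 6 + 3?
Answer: 630 - 378*I + sqrt(2)*(24 + 40*I) ≈ 663.94 - 321.43*I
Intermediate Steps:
m(I) = 9
p(B) = B**2
C(v) = 5 - 3*I (C(v) = 5 - sqrt(3**2 - 18) = 5 - sqrt(9 - 18) = 5 - sqrt(-9) = 5 - 3*I)
C(-11)*(sqrt(-137 + m(-24)) + 126) = (5 - 3*I)*(sqrt(-137 + 9) + 126) = (5 - 3*I)*(sqrt(-128) + 126) = (5 - 3*I)*(8*I*sqrt(2) + 126) = (5 - 3*I)*(126 + 8*I*sqrt(2))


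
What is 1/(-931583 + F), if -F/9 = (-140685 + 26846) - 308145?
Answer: 1/2866273 ≈ 3.4888e-7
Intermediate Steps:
F = 3797856 (F = -9*((-140685 + 26846) - 308145) = -9*(-113839 - 308145) = -9*(-421984) = 3797856)
1/(-931583 + F) = 1/(-931583 + 3797856) = 1/2866273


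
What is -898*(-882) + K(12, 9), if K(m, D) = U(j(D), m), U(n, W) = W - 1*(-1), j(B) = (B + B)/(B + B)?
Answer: 792049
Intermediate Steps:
j(B) = 1 (j(B) = (2*B)/((2*B)) = (2*B)*(1/(2*B)) = 1)
U(n, W) = 1 + W (U(n, W) = W + 1 = 1 + W)
K(m, D) = 1 + m
-898*(-882) + K(12, 9) = -898*(-882) + (1 + 12) = 792036 + 13 = 792049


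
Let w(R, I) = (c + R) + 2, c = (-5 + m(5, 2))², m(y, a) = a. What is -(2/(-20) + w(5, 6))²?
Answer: -25281/100 ≈ -252.81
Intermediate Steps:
c = 9 (c = (-5 + 2)² = (-3)² = 9)
w(R, I) = 11 + R (w(R, I) = (9 + R) + 2 = 11 + R)
-(2/(-20) + w(5, 6))² = -(2/(-20) + (11 + 5))² = -(2*(-1/20) + 16)² = -(-⅒ + 16)² = -(159/10)² = -1*25281/100 = -25281/100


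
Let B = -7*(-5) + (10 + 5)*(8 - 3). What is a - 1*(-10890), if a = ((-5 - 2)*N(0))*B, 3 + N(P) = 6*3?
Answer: -660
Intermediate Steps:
N(P) = 15 (N(P) = -3 + 6*3 = -3 + 18 = 15)
B = 110 (B = 35 + 15*5 = 35 + 75 = 110)
a = -11550 (a = ((-5 - 2)*15)*110 = -7*15*110 = -105*110 = -11550)
a - 1*(-10890) = -11550 - 1*(-10890) = -11550 + 10890 = -660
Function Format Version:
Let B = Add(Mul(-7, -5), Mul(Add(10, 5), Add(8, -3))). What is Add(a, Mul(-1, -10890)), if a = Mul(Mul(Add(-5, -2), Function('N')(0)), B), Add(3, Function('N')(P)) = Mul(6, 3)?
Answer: -660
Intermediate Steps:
Function('N')(P) = 15 (Function('N')(P) = Add(-3, Mul(6, 3)) = Add(-3, 18) = 15)
B = 110 (B = Add(35, Mul(15, 5)) = Add(35, 75) = 110)
a = -11550 (a = Mul(Mul(Add(-5, -2), 15), 110) = Mul(Mul(-7, 15), 110) = Mul(-105, 110) = -11550)
Add(a, Mul(-1, -10890)) = Add(-11550, Mul(-1, -10890)) = Add(-11550, 10890) = -660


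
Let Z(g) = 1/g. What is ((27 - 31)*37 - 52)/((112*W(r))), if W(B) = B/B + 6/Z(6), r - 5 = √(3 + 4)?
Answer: -25/518 ≈ -0.048263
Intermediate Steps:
Z(g) = 1/g
r = 5 + √7 (r = 5 + √(3 + 4) = 5 + √7 ≈ 7.6458)
W(B) = 37 (W(B) = B/B + 6/(1/6) = 1 + 6/(⅙) = 1 + 6*6 = 1 + 36 = 37)
((27 - 31)*37 - 52)/((112*W(r))) = ((27 - 31)*37 - 52)/((112*37)) = (-4*37 - 52)/4144 = (-148 - 52)*(1/4144) = -200*1/4144 = -25/518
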